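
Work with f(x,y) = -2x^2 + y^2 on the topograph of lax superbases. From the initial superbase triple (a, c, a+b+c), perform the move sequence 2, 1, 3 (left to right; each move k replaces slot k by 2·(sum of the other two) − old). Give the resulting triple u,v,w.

start (-2,1,-1) = (f(1,0),f(0,1),f(1,1))
replace slot 2: 2·((-2)+(-1)) − 1 = -7 → (-2,-7,-1)
replace slot 1: 2·((-7)+(-1)) − (-2) = -14 → (-14,-7,-1)
replace slot 3: 2·((-14)+(-7)) − (-1) = -41 → (-14,-7,-41)

-14,-7,-41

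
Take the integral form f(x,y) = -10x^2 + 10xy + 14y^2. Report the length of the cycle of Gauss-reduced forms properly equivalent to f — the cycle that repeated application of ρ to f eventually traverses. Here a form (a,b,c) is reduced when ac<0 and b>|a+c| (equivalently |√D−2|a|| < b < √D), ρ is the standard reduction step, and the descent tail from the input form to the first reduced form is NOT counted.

D = 660, ⌊√D⌋ = 25
river: ρ → (14,18,-6)
river: ρ → (-6,18,14)
river: ρ → (14,10,-10)
river: ρ → (-10,10,14)
ρ-cycle length = 4 (tail of 0 descent steps not counted)

4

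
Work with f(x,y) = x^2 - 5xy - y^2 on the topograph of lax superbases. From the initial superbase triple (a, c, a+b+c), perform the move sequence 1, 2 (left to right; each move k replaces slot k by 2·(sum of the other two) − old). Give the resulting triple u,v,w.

start (1,-1,-5) = (f(1,0),f(0,1),f(1,1))
replace slot 1: 2·((-1)+(-5)) − 1 = -13 → (-13,-1,-5)
replace slot 2: 2·((-13)+(-5)) − (-1) = -35 → (-13,-35,-5)

-13,-35,-5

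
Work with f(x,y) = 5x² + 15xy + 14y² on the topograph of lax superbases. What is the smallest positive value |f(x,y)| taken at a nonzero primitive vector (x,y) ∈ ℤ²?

translate: b→5 (≡15 mod 10), so (5,15,14)→(5,5,4)
flip: (5,5,4)→(4,-5,5)
translate: b→3 (≡-5 mod 8), so (4,-5,5)→(4,3,4)
reduced (well bottom): (4,3,4) with a≤c, −a<b≤a
well minimum = a = 4

4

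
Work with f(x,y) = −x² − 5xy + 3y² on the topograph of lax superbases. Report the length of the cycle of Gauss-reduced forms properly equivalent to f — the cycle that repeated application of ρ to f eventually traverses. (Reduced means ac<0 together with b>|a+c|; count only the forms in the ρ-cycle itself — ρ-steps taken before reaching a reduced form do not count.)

D = 37, ⌊√D⌋ = 6
descent: ρ → (3,5,-1)  [lands on river]
river: ρ → (-1,5,3)
river: ρ → (3,1,-3)
river: ρ → (-3,5,1)
river: ρ → (1,5,-3)
river: ρ → (-3,1,3)
ρ-cycle length = 6 (tail of 1 descent step not counted)

6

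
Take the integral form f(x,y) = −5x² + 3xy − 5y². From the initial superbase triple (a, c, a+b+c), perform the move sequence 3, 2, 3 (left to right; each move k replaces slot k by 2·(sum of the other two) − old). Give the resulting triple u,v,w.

start (-5,-5,-7) = (f(1,0),f(0,1),f(1,1))
replace slot 3: 2·((-5)+(-5)) − (-7) = -13 → (-5,-5,-13)
replace slot 2: 2·((-5)+(-13)) − (-5) = -31 → (-5,-31,-13)
replace slot 3: 2·((-5)+(-31)) − (-13) = -59 → (-5,-31,-59)

-5,-31,-59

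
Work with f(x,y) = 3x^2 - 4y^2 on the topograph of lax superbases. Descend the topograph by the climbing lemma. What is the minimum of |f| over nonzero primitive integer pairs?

descent: ρ → (-4,0,3)
descent: ρ → (3,6,-1)  [lands on river]
river: ρ → (-1,6,3)
closes: descent 2, river 2
min |a| on river = 1

1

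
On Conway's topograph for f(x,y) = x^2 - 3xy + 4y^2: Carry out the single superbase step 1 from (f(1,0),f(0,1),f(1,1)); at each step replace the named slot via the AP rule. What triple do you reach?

start (1,4,2) = (f(1,0),f(0,1),f(1,1))
replace slot 1: 2·(4+2) − 1 = 11 → (11,4,2)

11,4,2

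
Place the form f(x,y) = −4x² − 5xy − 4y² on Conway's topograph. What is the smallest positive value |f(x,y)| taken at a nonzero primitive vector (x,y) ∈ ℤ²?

translate: b→-3 (≡5 mod 8), so (4,5,4)→(4,-3,3)
flip: (4,-3,3)→(3,3,4)
reduced (well bottom): (3,3,4) with a≤c, −a<b≤a
well minimum |f| = |-3| = 3 (negative-definite)

3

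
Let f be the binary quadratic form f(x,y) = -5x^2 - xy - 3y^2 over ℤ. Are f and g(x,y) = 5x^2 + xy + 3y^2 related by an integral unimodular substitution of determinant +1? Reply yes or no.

D₁ = -59, D₂ = -59
f is negative-definite; reduce −f:
−f: flip: (5,1,3)→(3,-1,5)
−f: reduced (well bottom): (3,-1,5) with a≤c, −a<b≤a
flip sign back: reduced form of f is (-3,1,-5)
g: flip: (5,1,3)→(3,-1,5)
g: reduced (well bottom): (3,-1,5) with a≤c, −a<b≤a
reduced forms (-3, 1, -5) vs (3, -1, 5) ⇒ inequivalent

no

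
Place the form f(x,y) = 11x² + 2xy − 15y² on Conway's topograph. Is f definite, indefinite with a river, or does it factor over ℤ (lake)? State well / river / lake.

D = b²−4ac = 2² − 4·11·(-15) = 664
D > 0 non-square ⇒ indefinite ⇒ periodic river

river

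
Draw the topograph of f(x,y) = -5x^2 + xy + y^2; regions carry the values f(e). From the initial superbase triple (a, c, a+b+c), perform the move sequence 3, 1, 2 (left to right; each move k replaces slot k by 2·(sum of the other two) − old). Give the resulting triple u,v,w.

start (-5,1,-3) = (f(1,0),f(0,1),f(1,1))
replace slot 3: 2·((-5)+1) − (-3) = -5 → (-5,1,-5)
replace slot 1: 2·(1+(-5)) − (-5) = -3 → (-3,1,-5)
replace slot 2: 2·((-3)+(-5)) − 1 = -17 → (-3,-17,-5)

-3,-17,-5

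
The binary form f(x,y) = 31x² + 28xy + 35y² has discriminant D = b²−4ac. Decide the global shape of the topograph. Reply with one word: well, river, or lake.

D = b²−4ac = 28² − 4·31·35 = -3556
D < 0 ⇒ definite ⇒ every region one sign ⇒ single well

well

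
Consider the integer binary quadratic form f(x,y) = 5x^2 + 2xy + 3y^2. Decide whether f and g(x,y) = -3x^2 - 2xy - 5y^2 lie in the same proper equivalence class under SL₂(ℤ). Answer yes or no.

D₁ = -56, D₂ = -56
f: flip: (5,2,3)→(3,-2,5)
f: reduced (well bottom): (3,-2,5) with a≤c, −a<b≤a
g is negative-definite; reduce −g:
−g: reduced (well bottom): (3,2,5) with a≤c, −a<b≤a
flip sign back: reduced form of g is (-3,-2,-5)
reduced forms (3, -2, 5) vs (-3, -2, -5) ⇒ inequivalent

no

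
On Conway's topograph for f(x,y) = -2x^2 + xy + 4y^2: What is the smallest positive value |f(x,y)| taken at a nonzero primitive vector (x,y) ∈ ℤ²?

descent: ρ → (4,-1,-2)
descent: ρ → (-2,5,1)  [lands on river]
river: ρ → (1,5,-2)
river: ρ → (-2,3,3)
river: ρ → (3,3,-2)
closes: descent 2, river 4
min |a| on river = 1

1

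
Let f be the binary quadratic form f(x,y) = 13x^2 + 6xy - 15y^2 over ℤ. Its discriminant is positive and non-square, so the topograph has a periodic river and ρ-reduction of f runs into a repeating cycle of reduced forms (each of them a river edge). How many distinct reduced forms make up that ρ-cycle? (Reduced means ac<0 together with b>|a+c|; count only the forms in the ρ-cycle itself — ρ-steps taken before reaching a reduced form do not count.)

D = 816, ⌊√D⌋ = 28
river: ρ → (-15,24,4)
river: ρ → (4,24,-15)
river: ρ → (-15,6,13)
river: ρ → (13,20,-8)
river: ρ → (-8,28,1)
river: ρ → (1,28,-8)
river: ρ → (-8,20,13)
river: ρ → (13,6,-15)
ρ-cycle length = 8 (tail of 0 descent steps not counted)

8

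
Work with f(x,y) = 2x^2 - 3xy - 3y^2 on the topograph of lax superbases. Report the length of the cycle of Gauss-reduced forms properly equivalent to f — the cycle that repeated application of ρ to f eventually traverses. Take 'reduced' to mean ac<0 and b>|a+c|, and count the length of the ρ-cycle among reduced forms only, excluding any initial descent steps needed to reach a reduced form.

D = 33, ⌊√D⌋ = 5
descent: ρ → (-3,3,2)  [lands on river]
river: ρ → (2,5,-1)
river: ρ → (-1,5,2)
river: ρ → (2,3,-3)
ρ-cycle length = 4 (tail of 1 descent step not counted)

4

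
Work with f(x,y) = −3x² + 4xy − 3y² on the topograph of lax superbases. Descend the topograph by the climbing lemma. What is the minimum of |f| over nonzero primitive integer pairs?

translate: b→2 (≡-4 mod 6), so (3,-4,3)→(3,2,2)
flip: (3,2,2)→(2,-2,3)
translate: b→2 (≡-2 mod 4), so (2,-2,3)→(2,2,3)
reduced (well bottom): (2,2,3) with a≤c, −a<b≤a
well minimum |f| = |-2| = 2 (negative-definite)

2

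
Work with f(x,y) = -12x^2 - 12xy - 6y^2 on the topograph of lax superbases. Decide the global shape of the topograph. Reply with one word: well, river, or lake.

D = b²−4ac = (-12)² − 4·(-12)·(-6) = -144
D < 0 ⇒ definite ⇒ every region one sign ⇒ single well

well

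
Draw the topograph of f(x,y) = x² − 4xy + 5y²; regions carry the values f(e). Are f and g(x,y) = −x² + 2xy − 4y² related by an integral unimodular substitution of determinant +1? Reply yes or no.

D₁ = -4, D₂ = -12
discriminants differ ⇒ not SL₂(ℤ)-equivalent

no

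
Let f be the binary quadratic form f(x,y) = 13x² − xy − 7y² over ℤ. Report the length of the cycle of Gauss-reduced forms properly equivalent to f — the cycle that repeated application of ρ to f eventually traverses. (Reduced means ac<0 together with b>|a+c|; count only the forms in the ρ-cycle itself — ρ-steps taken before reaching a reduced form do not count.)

D = 365, ⌊√D⌋ = 19
descent: ρ → (-7,15,5)  [lands on river]
river: ρ → (5,15,-7)
river: ρ → (-7,13,7)
river: ρ → (7,15,-5)
river: ρ → (-5,15,7)
river: ρ → (7,13,-7)
ρ-cycle length = 6 (tail of 1 descent step not counted)

6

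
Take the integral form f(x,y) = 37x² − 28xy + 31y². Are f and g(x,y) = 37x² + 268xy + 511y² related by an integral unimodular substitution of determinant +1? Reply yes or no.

D₁ = -3804, D₂ = -3804
f: flip: (37,-28,31)→(31,28,37)
f: reduced (well bottom): (31,28,37) with a≤c, −a<b≤a
g: translate: b→-28 (≡268 mod 74), so (37,268,511)→(37,-28,31)
g: flip: (37,-28,31)→(31,28,37)
g: reduced (well bottom): (31,28,37) with a≤c, −a<b≤a
reduced forms (31, 28, 37) vs (31, 28, 37) ⇒ equivalent

yes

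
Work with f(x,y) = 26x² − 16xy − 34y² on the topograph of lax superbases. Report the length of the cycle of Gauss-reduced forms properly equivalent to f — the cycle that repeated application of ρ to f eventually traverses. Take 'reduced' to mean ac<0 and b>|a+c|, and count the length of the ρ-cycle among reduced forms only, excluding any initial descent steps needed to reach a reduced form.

D = 3792, ⌊√D⌋ = 61
descent: ρ → (-34,16,26)  [lands on river]
river: ρ → (26,36,-24)
river: ρ → (-24,60,2)
river: ρ → (2,60,-24)
river: ρ → (-24,36,26)
river: ρ → (26,16,-34)
river: ρ → (-34,52,8)
river: ρ → (8,60,-6)
river: ρ → (-6,60,8)
river: ρ → (8,52,-34)
ρ-cycle length = 10 (tail of 1 descent step not counted)

10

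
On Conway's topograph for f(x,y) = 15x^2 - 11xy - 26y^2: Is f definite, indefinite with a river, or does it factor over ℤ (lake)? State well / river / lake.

D = b²−4ac = (-11)² − 4·15·(-26) = 1681
D = 41² is a perfect square ⇒ form factors over ℤ ⇒ lakes

lake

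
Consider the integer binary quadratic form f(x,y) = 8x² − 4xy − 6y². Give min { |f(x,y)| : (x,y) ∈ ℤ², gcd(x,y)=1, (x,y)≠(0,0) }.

descent: ρ → (-6,4,8)  [lands on river]
river: ρ → (8,12,-2)
river: ρ → (-2,12,8)
river: ρ → (8,4,-6)
river: ρ → (-6,8,6)
river: ρ → (6,4,-8)
river: ρ → (-8,12,2)
river: ρ → (2,12,-8)
river: ρ → (-8,4,6)
river: ρ → (6,8,-6)
closes: descent 1, river 10
min |a| on river = 2

2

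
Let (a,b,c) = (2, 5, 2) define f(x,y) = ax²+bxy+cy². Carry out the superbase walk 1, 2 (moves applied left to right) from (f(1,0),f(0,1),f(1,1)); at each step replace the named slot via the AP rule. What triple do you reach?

start (2,2,9) = (f(1,0),f(0,1),f(1,1))
replace slot 1: 2·(2+9) − 2 = 20 → (20,2,9)
replace slot 2: 2·(20+9) − 2 = 56 → (20,56,9)

20,56,9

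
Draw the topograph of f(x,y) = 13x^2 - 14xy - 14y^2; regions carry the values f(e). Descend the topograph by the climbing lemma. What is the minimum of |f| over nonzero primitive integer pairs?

descent: ρ → (-14,14,13)  [lands on river]
river: ρ → (13,12,-15)
river: ρ → (-15,18,10)
river: ρ → (10,22,-11)
river: ρ → (-11,22,10)
river: ρ → (10,18,-15)
river: ρ → (-15,12,13)
river: ρ → (13,14,-14)
closes: descent 1, river 8
min |a| on river = 10

10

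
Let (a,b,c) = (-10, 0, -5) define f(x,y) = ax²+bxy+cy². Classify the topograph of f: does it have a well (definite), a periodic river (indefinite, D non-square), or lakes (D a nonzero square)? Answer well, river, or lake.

D = b²−4ac = 0² − 4·(-10)·(-5) = -200
D < 0 ⇒ definite ⇒ every region one sign ⇒ single well

well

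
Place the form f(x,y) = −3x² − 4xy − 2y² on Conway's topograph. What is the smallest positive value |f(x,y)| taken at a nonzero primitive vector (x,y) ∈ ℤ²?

translate: b→-2 (≡4 mod 6), so (3,4,2)→(3,-2,1)
flip: (3,-2,1)→(1,2,3)
translate: b→0 (≡2 mod 2), so (1,2,3)→(1,0,2)
reduced (well bottom): (1,0,2) with a≤c, −a<b≤a
well minimum |f| = |-1| = 1 (negative-definite)

1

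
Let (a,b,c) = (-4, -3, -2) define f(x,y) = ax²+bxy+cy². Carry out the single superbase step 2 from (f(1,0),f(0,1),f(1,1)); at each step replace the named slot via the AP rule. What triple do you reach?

start (-4,-2,-9) = (f(1,0),f(0,1),f(1,1))
replace slot 2: 2·((-4)+(-9)) − (-2) = -24 → (-4,-24,-9)

-4,-24,-9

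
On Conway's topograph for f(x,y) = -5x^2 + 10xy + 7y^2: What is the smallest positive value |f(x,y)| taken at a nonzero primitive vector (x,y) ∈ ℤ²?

river: ρ → (7,4,-8)
river: ρ → (-8,12,3)
river: ρ → (3,12,-8)
river: ρ → (-8,4,7)
river: ρ → (7,10,-5)
river: ρ → (-5,10,7)
closes: descent 0, river 6
min |a| on river = 3

3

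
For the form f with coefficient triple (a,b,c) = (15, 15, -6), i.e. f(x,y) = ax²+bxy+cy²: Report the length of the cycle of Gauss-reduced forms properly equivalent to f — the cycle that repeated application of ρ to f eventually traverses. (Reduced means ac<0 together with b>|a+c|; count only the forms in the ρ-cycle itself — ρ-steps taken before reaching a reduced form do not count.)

D = 585, ⌊√D⌋ = 24
river: ρ → (-6,21,6)
river: ρ → (6,15,-15)
river: ρ → (-15,15,6)
river: ρ → (6,21,-6)
river: ρ → (-6,15,15)
river: ρ → (15,15,-6)
ρ-cycle length = 6 (tail of 0 descent steps not counted)

6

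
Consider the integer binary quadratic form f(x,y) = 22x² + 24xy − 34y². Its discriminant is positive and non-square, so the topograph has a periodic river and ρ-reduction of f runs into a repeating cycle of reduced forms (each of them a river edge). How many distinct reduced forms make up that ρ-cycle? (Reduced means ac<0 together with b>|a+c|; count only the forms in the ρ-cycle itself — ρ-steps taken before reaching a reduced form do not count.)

D = 3568, ⌊√D⌋ = 59
river: ρ → (-34,44,12)
river: ρ → (12,52,-18)
river: ρ → (-18,56,6)
river: ρ → (6,52,-36)
river: ρ → (-36,20,22)
river: ρ → (22,24,-34)
ρ-cycle length = 6 (tail of 0 descent steps not counted)

6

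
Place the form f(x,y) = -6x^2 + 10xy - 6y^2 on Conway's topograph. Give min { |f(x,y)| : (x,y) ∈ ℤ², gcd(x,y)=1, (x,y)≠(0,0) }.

translate: b→2 (≡-10 mod 12), so (6,-10,6)→(6,2,2)
flip: (6,2,2)→(2,-2,6)
translate: b→2 (≡-2 mod 4), so (2,-2,6)→(2,2,6)
reduced (well bottom): (2,2,6) with a≤c, −a<b≤a
well minimum |f| = |-2| = 2 (negative-definite)

2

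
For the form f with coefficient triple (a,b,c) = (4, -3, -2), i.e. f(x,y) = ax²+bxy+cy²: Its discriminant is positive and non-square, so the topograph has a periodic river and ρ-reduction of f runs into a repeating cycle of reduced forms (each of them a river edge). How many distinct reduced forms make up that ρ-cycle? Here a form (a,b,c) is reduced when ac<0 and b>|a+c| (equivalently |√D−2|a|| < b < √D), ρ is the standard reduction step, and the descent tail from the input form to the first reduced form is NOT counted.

D = 41, ⌊√D⌋ = 6
descent: ρ → (-2,3,4)  [lands on river]
river: ρ → (4,5,-1)
river: ρ → (-1,5,4)
river: ρ → (4,3,-2)
river: ρ → (-2,5,2)
river: ρ → (2,3,-4)
river: ρ → (-4,5,1)
river: ρ → (1,5,-4)
river: ρ → (-4,3,2)
river: ρ → (2,5,-2)
ρ-cycle length = 10 (tail of 1 descent step not counted)

10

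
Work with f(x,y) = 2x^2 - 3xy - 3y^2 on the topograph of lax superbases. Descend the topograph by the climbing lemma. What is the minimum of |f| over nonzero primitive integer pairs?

descent: ρ → (-3,3,2)  [lands on river]
river: ρ → (2,5,-1)
river: ρ → (-1,5,2)
river: ρ → (2,3,-3)
closes: descent 1, river 4
min |a| on river = 1

1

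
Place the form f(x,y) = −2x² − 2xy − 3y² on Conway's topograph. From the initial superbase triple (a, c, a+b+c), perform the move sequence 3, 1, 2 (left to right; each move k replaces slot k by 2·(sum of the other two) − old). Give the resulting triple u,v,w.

start (-2,-3,-7) = (f(1,0),f(0,1),f(1,1))
replace slot 3: 2·((-2)+(-3)) − (-7) = -3 → (-2,-3,-3)
replace slot 1: 2·((-3)+(-3)) − (-2) = -10 → (-10,-3,-3)
replace slot 2: 2·((-10)+(-3)) − (-3) = -23 → (-10,-23,-3)

-10,-23,-3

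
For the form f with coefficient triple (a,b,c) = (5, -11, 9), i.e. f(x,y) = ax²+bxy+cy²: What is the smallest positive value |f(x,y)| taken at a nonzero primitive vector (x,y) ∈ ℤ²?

translate: b→-1 (≡-11 mod 10), so (5,-11,9)→(5,-1,3)
flip: (5,-1,3)→(3,1,5)
reduced (well bottom): (3,1,5) with a≤c, −a<b≤a
well minimum = a = 3

3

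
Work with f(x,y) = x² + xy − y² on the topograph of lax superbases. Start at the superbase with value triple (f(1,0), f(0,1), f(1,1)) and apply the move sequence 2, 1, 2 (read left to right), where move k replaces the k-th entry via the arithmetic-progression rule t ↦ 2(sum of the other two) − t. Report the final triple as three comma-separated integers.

start (1,-1,1) = (f(1,0),f(0,1),f(1,1))
replace slot 2: 2·(1+1) − (-1) = 5 → (1,5,1)
replace slot 1: 2·(5+1) − 1 = 11 → (11,5,1)
replace slot 2: 2·(11+1) − 5 = 19 → (11,19,1)

11,19,1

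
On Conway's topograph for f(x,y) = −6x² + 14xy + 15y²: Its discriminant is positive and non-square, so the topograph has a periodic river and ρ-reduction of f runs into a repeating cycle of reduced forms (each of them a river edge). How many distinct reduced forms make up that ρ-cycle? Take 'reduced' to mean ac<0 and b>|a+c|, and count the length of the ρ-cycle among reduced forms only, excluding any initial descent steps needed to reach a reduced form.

D = 556, ⌊√D⌋ = 23
river: ρ → (15,16,-5)
river: ρ → (-5,14,18)
river: ρ → (18,22,-1)
river: ρ → (-1,22,18)
river: ρ → (18,14,-5)
river: ρ → (-5,16,15)
river: ρ → (15,14,-6)
river: ρ → (-6,22,3)
river: ρ → (3,20,-13)
river: ρ → (-13,6,10)
river: ρ → (10,14,-9)
river: ρ → (-9,22,2)
river: ρ → (2,22,-9)
river: ρ → (-9,14,10)
river: ρ → (10,6,-13)
river: ρ → (-13,20,3)
river: ρ → (3,22,-6)
river: ρ → (-6,14,15)
ρ-cycle length = 18 (tail of 0 descent steps not counted)

18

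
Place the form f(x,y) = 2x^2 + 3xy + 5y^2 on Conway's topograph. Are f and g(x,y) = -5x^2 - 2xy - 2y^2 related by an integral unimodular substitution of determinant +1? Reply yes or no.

D₁ = -31, D₂ = -36
discriminants differ ⇒ not SL₂(ℤ)-equivalent

no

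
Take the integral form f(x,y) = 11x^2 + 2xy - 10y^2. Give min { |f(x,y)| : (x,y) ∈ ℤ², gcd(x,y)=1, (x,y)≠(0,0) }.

river: ρ → (-10,18,3)
river: ρ → (3,18,-10)
river: ρ → (-10,2,11)
river: ρ → (11,20,-1)
river: ρ → (-1,20,11)
river: ρ → (11,2,-10)
closes: descent 0, river 6
min |a| on river = 1

1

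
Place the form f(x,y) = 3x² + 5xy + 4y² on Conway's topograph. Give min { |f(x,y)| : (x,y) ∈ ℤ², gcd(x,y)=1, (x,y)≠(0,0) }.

translate: b→-1 (≡5 mod 6), so (3,5,4)→(3,-1,2)
flip: (3,-1,2)→(2,1,3)
reduced (well bottom): (2,1,3) with a≤c, −a<b≤a
well minimum = a = 2

2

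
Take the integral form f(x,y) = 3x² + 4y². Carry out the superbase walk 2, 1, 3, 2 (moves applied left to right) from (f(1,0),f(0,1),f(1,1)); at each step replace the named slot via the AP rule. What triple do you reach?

start (3,4,7) = (f(1,0),f(0,1),f(1,1))
replace slot 2: 2·(3+7) − 4 = 16 → (3,16,7)
replace slot 1: 2·(16+7) − 3 = 43 → (43,16,7)
replace slot 3: 2·(43+16) − 7 = 111 → (43,16,111)
replace slot 2: 2·(43+111) − 16 = 292 → (43,292,111)

43,292,111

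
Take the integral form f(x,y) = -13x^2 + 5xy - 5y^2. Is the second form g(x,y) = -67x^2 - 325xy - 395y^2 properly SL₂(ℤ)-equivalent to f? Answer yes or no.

D₁ = -235, D₂ = -235
f is negative-definite; reduce −f:
−f: flip: (13,-5,5)→(5,5,13)
−f: reduced (well bottom): (5,5,13) with a≤c, −a<b≤a
flip sign back: reduced form of f is (-5,-5,-13)
g is negative-definite; reduce −g:
−g: translate: b→57 (≡325 mod 134), so (67,325,395)→(67,57,13)
−g: flip: (67,57,13)→(13,-57,67)
−g: translate: b→-5 (≡-57 mod 26), so (13,-57,67)→(13,-5,5)
−g: flip: (13,-5,5)→(5,5,13)
−g: reduced (well bottom): (5,5,13) with a≤c, −a<b≤a
flip sign back: reduced form of g is (-5,-5,-13)
reduced forms (-5, -5, -13) vs (-5, -5, -13) ⇒ equivalent

yes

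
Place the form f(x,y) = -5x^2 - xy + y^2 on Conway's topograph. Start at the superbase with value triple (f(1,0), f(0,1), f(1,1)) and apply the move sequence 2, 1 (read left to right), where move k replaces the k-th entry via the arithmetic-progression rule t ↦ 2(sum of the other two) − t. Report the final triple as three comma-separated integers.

start (-5,1,-5) = (f(1,0),f(0,1),f(1,1))
replace slot 2: 2·((-5)+(-5)) − 1 = -21 → (-5,-21,-5)
replace slot 1: 2·((-21)+(-5)) − (-5) = -47 → (-47,-21,-5)

-47,-21,-5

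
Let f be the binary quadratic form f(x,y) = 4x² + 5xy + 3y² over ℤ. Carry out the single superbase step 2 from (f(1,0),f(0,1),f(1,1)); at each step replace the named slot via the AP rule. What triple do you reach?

start (4,3,12) = (f(1,0),f(0,1),f(1,1))
replace slot 2: 2·(4+12) − 3 = 29 → (4,29,12)

4,29,12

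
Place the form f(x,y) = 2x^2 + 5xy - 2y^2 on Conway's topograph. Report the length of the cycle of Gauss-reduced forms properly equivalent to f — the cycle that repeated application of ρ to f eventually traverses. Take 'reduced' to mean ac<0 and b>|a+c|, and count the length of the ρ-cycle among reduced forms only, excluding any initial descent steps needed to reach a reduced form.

D = 41, ⌊√D⌋ = 6
river: ρ → (-2,3,4)
river: ρ → (4,5,-1)
river: ρ → (-1,5,4)
river: ρ → (4,3,-2)
river: ρ → (-2,5,2)
river: ρ → (2,3,-4)
river: ρ → (-4,5,1)
river: ρ → (1,5,-4)
river: ρ → (-4,3,2)
river: ρ → (2,5,-2)
ρ-cycle length = 10 (tail of 0 descent steps not counted)

10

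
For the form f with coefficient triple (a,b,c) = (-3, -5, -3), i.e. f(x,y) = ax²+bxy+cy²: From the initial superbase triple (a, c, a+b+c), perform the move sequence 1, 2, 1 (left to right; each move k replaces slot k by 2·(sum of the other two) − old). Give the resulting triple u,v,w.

start (-3,-3,-11) = (f(1,0),f(0,1),f(1,1))
replace slot 1: 2·((-3)+(-11)) − (-3) = -25 → (-25,-3,-11)
replace slot 2: 2·((-25)+(-11)) − (-3) = -69 → (-25,-69,-11)
replace slot 1: 2·((-69)+(-11)) − (-25) = -135 → (-135,-69,-11)

-135,-69,-11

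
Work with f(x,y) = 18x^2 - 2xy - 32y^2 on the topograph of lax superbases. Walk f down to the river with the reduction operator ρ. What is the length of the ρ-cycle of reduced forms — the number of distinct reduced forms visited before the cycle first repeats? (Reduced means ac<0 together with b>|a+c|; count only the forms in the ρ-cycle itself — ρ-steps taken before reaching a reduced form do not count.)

D = 2308, ⌊√D⌋ = 48
descent: ρ → (-32,2,18)
descent: ρ → (18,34,-16)  [lands on river]
river: ρ → (-16,30,22)
river: ρ → (22,14,-24)
river: ρ → (-24,34,12)
river: ρ → (12,38,-18)
river: ρ → (-18,34,16)
river: ρ → (16,30,-22)
river: ρ → (-22,14,24)
river: ρ → (24,34,-12)
river: ρ → (-12,38,18)
ρ-cycle length = 10 (tail of 2 descent steps not counted)

10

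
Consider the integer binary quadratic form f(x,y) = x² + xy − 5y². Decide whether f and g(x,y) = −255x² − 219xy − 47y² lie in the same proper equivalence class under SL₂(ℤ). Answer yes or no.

D₁ = 21, D₂ = 21
river cycle of f (length 2): (1, 3, -3), (-3, 3, 1)
river cycle of g (length 2): (1, 3, -3), (-3, 3, 1)
cycles coincide ⇒ equivalent

yes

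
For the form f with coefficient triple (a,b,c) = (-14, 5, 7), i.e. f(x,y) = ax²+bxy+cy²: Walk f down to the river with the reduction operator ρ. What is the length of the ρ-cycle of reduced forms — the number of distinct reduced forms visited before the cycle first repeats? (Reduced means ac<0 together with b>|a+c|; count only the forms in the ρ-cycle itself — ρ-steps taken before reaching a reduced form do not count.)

D = 417, ⌊√D⌋ = 20
descent: ρ → (7,9,-12)  [lands on river]
river: ρ → (-12,15,4)
river: ρ → (4,17,-8)
river: ρ → (-8,15,6)
river: ρ → (6,9,-14)
river: ρ → (-14,19,1)
river: ρ → (1,19,-14)
river: ρ → (-14,9,6)
river: ρ → (6,15,-8)
river: ρ → (-8,17,4)
river: ρ → (4,15,-12)
river: ρ → (-12,9,7)
river: ρ → (7,19,-2)
river: ρ → (-2,17,16)
river: ρ → (16,15,-3)
river: ρ → (-3,15,16)
river: ρ → (16,17,-2)
river: ρ → (-2,19,7)
ρ-cycle length = 18 (tail of 1 descent step not counted)

18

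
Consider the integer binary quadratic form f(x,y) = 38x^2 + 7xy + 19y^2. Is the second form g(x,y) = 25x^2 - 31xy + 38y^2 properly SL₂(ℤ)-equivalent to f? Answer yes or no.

D₁ = -2839, D₂ = -2839
f: flip: (38,7,19)→(19,-7,38)
f: reduced (well bottom): (19,-7,38) with a≤c, −a<b≤a
g: translate: b→19 (≡-31 mod 50), so (25,-31,38)→(25,19,32)
g: reduced (well bottom): (25,19,32) with a≤c, −a<b≤a
reduced forms (19, -7, 38) vs (25, 19, 32) ⇒ inequivalent

no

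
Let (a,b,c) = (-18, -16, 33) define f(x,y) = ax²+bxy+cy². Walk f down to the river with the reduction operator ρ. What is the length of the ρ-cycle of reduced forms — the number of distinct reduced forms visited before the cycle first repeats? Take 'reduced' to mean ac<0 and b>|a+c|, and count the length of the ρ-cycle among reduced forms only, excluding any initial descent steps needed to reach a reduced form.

D = 2632, ⌊√D⌋ = 51
descent: ρ → (33,16,-18)  [lands on river]
river: ρ → (-18,20,31)
river: ρ → (31,42,-7)
river: ρ → (-7,42,31)
river: ρ → (31,20,-18)
river: ρ → (-18,16,33)
river: ρ → (33,50,-1)
river: ρ → (-1,50,33)
ρ-cycle length = 8 (tail of 1 descent step not counted)

8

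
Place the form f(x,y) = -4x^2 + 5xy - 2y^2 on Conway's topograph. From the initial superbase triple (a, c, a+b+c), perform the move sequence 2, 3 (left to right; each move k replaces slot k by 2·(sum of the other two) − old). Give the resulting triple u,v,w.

start (-4,-2,-1) = (f(1,0),f(0,1),f(1,1))
replace slot 2: 2·((-4)+(-1)) − (-2) = -8 → (-4,-8,-1)
replace slot 3: 2·((-4)+(-8)) − (-1) = -23 → (-4,-8,-23)

-4,-8,-23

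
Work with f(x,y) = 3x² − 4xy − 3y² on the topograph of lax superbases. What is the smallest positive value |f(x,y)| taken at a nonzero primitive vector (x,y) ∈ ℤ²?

descent: ρ → (-3,4,3)  [lands on river]
river: ρ → (3,2,-4)
river: ρ → (-4,6,1)
river: ρ → (1,6,-4)
river: ρ → (-4,2,3)
river: ρ → (3,4,-3)
river: ρ → (-3,2,4)
river: ρ → (4,6,-1)
river: ρ → (-1,6,4)
river: ρ → (4,2,-3)
closes: descent 1, river 10
min |a| on river = 1

1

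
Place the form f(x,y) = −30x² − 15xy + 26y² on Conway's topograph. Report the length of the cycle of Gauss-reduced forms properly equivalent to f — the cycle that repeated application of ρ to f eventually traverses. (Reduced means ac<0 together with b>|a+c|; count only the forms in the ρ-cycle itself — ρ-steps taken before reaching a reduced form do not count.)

D = 3345, ⌊√D⌋ = 57
descent: ρ → (26,15,-30)  [lands on river]
river: ρ → (-30,45,11)
river: ρ → (11,43,-34)
river: ρ → (-34,25,20)
river: ρ → (20,55,-4)
river: ρ → (-4,57,6)
river: ρ → (6,51,-31)
river: ρ → (-31,11,26)
river: ρ → (26,41,-16)
river: ρ → (-16,55,5)
river: ρ → (5,55,-16)
river: ρ → (-16,41,26)
river: ρ → (26,11,-31)
river: ρ → (-31,51,6)
river: ρ → (6,57,-4)
river: ρ → (-4,55,20)
river: ρ → (20,25,-34)
river: ρ → (-34,43,11)
river: ρ → (11,45,-30)
river: ρ → (-30,15,26)
river: ρ → (26,37,-19)
river: ρ → (-19,39,24)
river: ρ → (24,57,-1)
river: ρ → (-1,57,24)
river: ρ → (24,39,-19)
river: ρ → (-19,37,26)
ρ-cycle length = 26 (tail of 1 descent step not counted)

26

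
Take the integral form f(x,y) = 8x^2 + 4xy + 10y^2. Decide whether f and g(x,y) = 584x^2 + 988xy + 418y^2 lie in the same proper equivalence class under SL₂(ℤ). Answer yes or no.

D₁ = -304, D₂ = -304
f: reduced (well bottom): (8,4,10) with a≤c, −a<b≤a
g: translate: b→-180 (≡988 mod 1168), so (584,988,418)→(584,-180,14)
g: flip: (584,-180,14)→(14,180,584)
g: translate: b→12 (≡180 mod 28), so (14,180,584)→(14,12,8)
g: flip: (14,12,8)→(8,-12,14)
g: translate: b→4 (≡-12 mod 16), so (8,-12,14)→(8,4,10)
g: reduced (well bottom): (8,4,10) with a≤c, −a<b≤a
reduced forms (8, 4, 10) vs (8, 4, 10) ⇒ equivalent

yes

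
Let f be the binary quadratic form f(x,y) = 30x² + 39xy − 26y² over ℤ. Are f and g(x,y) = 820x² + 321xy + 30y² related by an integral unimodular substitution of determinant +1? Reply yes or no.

D₁ = 4641, D₂ = 4641
river cycle of f (length 8): (-26, 65, 4), (4, 63, -42), (-42, 21, 25), (25, 29, -38), (-38, 47, 16), (16, 49, -35), (-35, 21, 30), (30, 39, -26)
river cycle of g (length 8): (30, 39, -26), (-26, 65, 4), (4, 63, -42), (-42, 21, 25), (25, 29, -38), (-38, 47, 16), (16, 49, -35), (-35, 21, 30)
cycles coincide ⇒ equivalent

yes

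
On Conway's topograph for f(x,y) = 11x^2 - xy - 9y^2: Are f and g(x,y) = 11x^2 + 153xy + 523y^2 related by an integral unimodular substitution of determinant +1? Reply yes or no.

D₁ = 397, D₂ = 397
river cycle of f (length 10): (-9, 19, 1), (1, 19, -9), (-9, 17, 3), (3, 19, -3), (-3, 17, 9), (9, 19, -1), (-1, 19, 9), (9, 17, -3), (-3, 19, 3), (3, 17, -9)
river cycle of g (length 10): (-9, 19, 1), (1, 19, -9), (-9, 17, 3), (3, 19, -3), (-3, 17, 9), (9, 19, -1), (-1, 19, 9), (9, 17, -3), (-3, 19, 3), (3, 17, -9)
cycles coincide ⇒ equivalent

yes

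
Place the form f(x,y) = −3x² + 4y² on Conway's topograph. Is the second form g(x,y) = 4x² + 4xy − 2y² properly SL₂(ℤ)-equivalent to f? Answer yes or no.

D₁ = 48, D₂ = 48
river cycle of f (length 2): (-3, 6, 1), (1, 6, -3)
river cycle of g (length 2): (-2, 4, 4), (4, 4, -2)
cycles differ ⇒ inequivalent

no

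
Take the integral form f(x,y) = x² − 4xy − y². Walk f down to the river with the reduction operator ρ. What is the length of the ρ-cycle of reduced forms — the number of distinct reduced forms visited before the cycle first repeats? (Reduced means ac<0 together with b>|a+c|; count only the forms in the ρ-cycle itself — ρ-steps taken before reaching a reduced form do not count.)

D = 20, ⌊√D⌋ = 4
descent: ρ → (-1,4,1)  [lands on river]
river: ρ → (1,4,-1)
ρ-cycle length = 2 (tail of 1 descent step not counted)

2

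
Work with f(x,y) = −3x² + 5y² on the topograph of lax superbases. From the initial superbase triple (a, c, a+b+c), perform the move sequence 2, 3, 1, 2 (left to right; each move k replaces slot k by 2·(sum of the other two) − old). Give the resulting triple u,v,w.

start (-3,5,2) = (f(1,0),f(0,1),f(1,1))
replace slot 2: 2·((-3)+2) − 5 = -7 → (-3,-7,2)
replace slot 3: 2·((-3)+(-7)) − 2 = -22 → (-3,-7,-22)
replace slot 1: 2·((-7)+(-22)) − (-3) = -55 → (-55,-7,-22)
replace slot 2: 2·((-55)+(-22)) − (-7) = -147 → (-55,-147,-22)

-55,-147,-22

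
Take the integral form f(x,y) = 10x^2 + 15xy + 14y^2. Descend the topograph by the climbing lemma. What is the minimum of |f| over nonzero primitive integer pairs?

translate: b→-5 (≡15 mod 20), so (10,15,14)→(10,-5,9)
flip: (10,-5,9)→(9,5,10)
reduced (well bottom): (9,5,10) with a≤c, −a<b≤a
well minimum = a = 9

9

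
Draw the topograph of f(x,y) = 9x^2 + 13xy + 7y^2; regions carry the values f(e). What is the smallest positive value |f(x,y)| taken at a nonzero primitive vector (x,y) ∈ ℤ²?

translate: b→-5 (≡13 mod 18), so (9,13,7)→(9,-5,3)
flip: (9,-5,3)→(3,5,9)
translate: b→-1 (≡5 mod 6), so (3,5,9)→(3,-1,7)
reduced (well bottom): (3,-1,7) with a≤c, −a<b≤a
well minimum = a = 3

3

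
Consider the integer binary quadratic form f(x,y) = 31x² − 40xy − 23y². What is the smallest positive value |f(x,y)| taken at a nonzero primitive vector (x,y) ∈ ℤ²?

descent: ρ → (-23,40,31)  [lands on river]
river: ρ → (31,22,-32)
river: ρ → (-32,42,21)
river: ρ → (21,42,-32)
river: ρ → (-32,22,31)
river: ρ → (31,40,-23)
river: ρ → (-23,52,19)
river: ρ → (19,62,-8)
river: ρ → (-8,66,3)
river: ρ → (3,66,-8)
river: ρ → (-8,62,19)
river: ρ → (19,52,-23)
closes: descent 1, river 12
min |a| on river = 3

3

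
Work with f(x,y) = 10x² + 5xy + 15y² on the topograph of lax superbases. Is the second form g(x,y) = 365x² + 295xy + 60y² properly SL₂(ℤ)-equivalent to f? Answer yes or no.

D₁ = -575, D₂ = -575
f: reduced (well bottom): (10,5,15) with a≤c, −a<b≤a
g: flip: (365,295,60)→(60,-295,365)
g: translate: b→-55 (≡-295 mod 120), so (60,-295,365)→(60,-55,15)
g: flip: (60,-55,15)→(15,55,60)
g: translate: b→-5 (≡55 mod 30), so (15,55,60)→(15,-5,10)
g: flip: (15,-5,10)→(10,5,15)
g: reduced (well bottom): (10,5,15) with a≤c, −a<b≤a
reduced forms (10, 5, 15) vs (10, 5, 15) ⇒ equivalent

yes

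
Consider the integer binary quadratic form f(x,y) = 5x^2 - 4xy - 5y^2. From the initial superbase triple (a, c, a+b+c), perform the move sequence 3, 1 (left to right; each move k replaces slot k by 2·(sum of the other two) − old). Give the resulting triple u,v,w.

start (5,-5,-4) = (f(1,0),f(0,1),f(1,1))
replace slot 3: 2·(5+(-5)) − (-4) = 4 → (5,-5,4)
replace slot 1: 2·((-5)+4) − 5 = -7 → (-7,-5,4)

-7,-5,4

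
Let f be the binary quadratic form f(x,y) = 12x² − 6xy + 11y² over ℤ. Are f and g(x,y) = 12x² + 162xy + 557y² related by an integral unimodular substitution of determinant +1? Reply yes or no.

D₁ = -492, D₂ = -492
f: flip: (12,-6,11)→(11,6,12)
f: reduced (well bottom): (11,6,12) with a≤c, −a<b≤a
g: translate: b→-6 (≡162 mod 24), so (12,162,557)→(12,-6,11)
g: flip: (12,-6,11)→(11,6,12)
g: reduced (well bottom): (11,6,12) with a≤c, −a<b≤a
reduced forms (11, 6, 12) vs (11, 6, 12) ⇒ equivalent

yes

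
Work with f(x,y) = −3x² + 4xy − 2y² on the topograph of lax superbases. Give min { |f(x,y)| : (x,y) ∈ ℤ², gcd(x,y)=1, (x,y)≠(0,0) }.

translate: b→2 (≡-4 mod 6), so (3,-4,2)→(3,2,1)
flip: (3,2,1)→(1,-2,3)
translate: b→0 (≡-2 mod 2), so (1,-2,3)→(1,0,2)
reduced (well bottom): (1,0,2) with a≤c, −a<b≤a
well minimum |f| = |-1| = 1 (negative-definite)

1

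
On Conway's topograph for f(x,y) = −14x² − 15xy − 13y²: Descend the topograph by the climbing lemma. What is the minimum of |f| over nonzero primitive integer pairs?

translate: b→-13 (≡15 mod 28), so (14,15,13)→(14,-13,12)
flip: (14,-13,12)→(12,13,14)
translate: b→-11 (≡13 mod 24), so (12,13,14)→(12,-11,13)
reduced (well bottom): (12,-11,13) with a≤c, −a<b≤a
well minimum |f| = |-12| = 12 (negative-definite)

12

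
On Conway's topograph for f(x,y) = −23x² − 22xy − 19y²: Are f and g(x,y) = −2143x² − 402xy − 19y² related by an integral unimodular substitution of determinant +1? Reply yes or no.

D₁ = -1264, D₂ = -1264
f is negative-definite; reduce −f:
−f: flip: (23,22,19)→(19,-22,23)
−f: translate: b→16 (≡-22 mod 38), so (19,-22,23)→(19,16,20)
−f: reduced (well bottom): (19,16,20) with a≤c, −a<b≤a
flip sign back: reduced form of f is (-19,-16,-20)
g is negative-definite; reduce −g:
−g: flip: (2143,402,19)→(19,-402,2143)
−g: translate: b→16 (≡-402 mod 38), so (19,-402,2143)→(19,16,20)
−g: reduced (well bottom): (19,16,20) with a≤c, −a<b≤a
flip sign back: reduced form of g is (-19,-16,-20)
reduced forms (-19, -16, -20) vs (-19, -16, -20) ⇒ equivalent

yes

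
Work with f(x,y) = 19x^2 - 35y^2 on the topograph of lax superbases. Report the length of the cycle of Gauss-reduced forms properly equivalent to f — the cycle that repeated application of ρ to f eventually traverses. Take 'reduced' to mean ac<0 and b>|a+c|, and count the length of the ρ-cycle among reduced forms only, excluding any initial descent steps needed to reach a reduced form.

D = 2660, ⌊√D⌋ = 51
descent: ρ → (-35,0,19)
descent: ρ → (19,38,-16)  [lands on river]
river: ρ → (-16,26,31)
river: ρ → (31,36,-11)
river: ρ → (-11,30,40)
river: ρ → (40,50,-1)
river: ρ → (-1,50,40)
river: ρ → (40,30,-11)
river: ρ → (-11,36,31)
river: ρ → (31,26,-16)
river: ρ → (-16,38,19)
ρ-cycle length = 10 (tail of 2 descent steps not counted)

10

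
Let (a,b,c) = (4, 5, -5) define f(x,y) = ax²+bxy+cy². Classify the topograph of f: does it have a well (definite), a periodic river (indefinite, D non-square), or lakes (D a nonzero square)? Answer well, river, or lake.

D = b²−4ac = 5² − 4·4·(-5) = 105
D > 0 non-square ⇒ indefinite ⇒ periodic river

river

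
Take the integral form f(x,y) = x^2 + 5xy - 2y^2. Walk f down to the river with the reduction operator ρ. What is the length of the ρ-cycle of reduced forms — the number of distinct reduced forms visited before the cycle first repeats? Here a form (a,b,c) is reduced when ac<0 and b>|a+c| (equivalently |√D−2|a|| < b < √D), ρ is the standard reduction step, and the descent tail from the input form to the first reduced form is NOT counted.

D = 33, ⌊√D⌋ = 5
river: ρ → (-2,3,3)
river: ρ → (3,3,-2)
river: ρ → (-2,5,1)
river: ρ → (1,5,-2)
ρ-cycle length = 4 (tail of 0 descent steps not counted)

4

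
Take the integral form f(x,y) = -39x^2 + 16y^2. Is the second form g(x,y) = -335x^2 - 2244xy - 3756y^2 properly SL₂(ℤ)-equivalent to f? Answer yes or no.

D₁ = 2496, D₂ = 2496
river cycle of f (length 6): (16, 32, -23), (-23, 14, 25), (25, 36, -12), (-12, 36, 25), (25, 14, -23), (-23, 32, 16)
river cycle of g (length 6): (16, 32, -23), (-23, 14, 25), (25, 36, -12), (-12, 36, 25), (25, 14, -23), (-23, 32, 16)
cycles coincide ⇒ equivalent

yes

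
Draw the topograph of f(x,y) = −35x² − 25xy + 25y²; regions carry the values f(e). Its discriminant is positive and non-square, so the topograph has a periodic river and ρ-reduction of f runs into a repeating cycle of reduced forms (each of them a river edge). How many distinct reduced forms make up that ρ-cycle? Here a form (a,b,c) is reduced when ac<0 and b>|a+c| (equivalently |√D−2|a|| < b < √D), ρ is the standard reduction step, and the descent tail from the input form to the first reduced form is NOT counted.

D = 4125, ⌊√D⌋ = 64
descent: ρ → (25,25,-35)  [lands on river]
river: ρ → (-35,45,15)
river: ρ → (15,45,-35)
river: ρ → (-35,25,25)
ρ-cycle length = 4 (tail of 1 descent step not counted)

4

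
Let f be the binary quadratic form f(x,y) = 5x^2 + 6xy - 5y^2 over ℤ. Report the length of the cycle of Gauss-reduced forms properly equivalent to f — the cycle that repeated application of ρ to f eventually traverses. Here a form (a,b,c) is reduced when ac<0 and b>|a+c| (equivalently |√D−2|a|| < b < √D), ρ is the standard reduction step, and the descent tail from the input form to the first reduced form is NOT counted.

D = 136, ⌊√D⌋ = 11
river: ρ → (-5,4,6)
river: ρ → (6,8,-3)
river: ρ → (-3,10,3)
river: ρ → (3,8,-6)
river: ρ → (-6,4,5)
river: ρ → (5,6,-5)
ρ-cycle length = 6 (tail of 0 descent steps not counted)

6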